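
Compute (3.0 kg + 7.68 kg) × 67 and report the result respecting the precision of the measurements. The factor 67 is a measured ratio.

7.2 × 10^2 kg

3.0 kg + 7.68 kg = 10.68 kg; the sum is limited to 1 decimal place (3 s.f.).
Carrying full precision, 10.68 × 67 = 715.56 kg; 67 has 2 s.f., so the result keeps min(3, 2) = 2 s.f.
Rounded to 2 significant figures: 7.2 × 10^2 kg.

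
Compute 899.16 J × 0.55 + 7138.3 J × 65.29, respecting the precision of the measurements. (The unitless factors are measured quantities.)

899.16 × 0.55 = 494.538 → 4.9 × 10² J (2 s.f., last digit at the 10^1 place).
7138.3 × 65.29 = 466059.607 → 4.661 × 10⁵ J (4 s.f., last digit at the 10^2 place).
Sum: 466554.145 J; keep the coarser place, 10^2.
Result: 4.666 × 10⁵ J.

4.666 × 10⁵ J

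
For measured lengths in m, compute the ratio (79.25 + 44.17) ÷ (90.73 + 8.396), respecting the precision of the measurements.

79.25 + 44.17 = 123.42, limited to 2 d.p. → 5 s.f.; 90.73 + 8.396 = 99.126, limited to 2 d.p. → 4 s.f.
Carrying full precision, 123.42 ÷ 99.126 = 1.24508201683…; keep min(5, 4) = 4 s.f.
Rounded to 4 significant figures: 1.245.

1.245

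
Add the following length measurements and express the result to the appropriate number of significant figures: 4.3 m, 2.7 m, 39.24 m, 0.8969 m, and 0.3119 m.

4.3 m + 2.7 m + 39.24 m + 0.8969 m + 0.3119 m = 47.4488 m.
Addition/subtraction keeps the fewest decimal places: 4.3 → 1 decimal place, 2.7 → 1 decimal place, 39.24 → 2 decimal places, 0.8969 → 4 decimal places, 0.3119 → 4 decimal places; limit is 1.
Rounded to 1 decimal place: 47.4 m.

47.4 m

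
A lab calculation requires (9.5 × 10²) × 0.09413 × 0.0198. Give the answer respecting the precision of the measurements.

1.8

(9.5 × 10²) × 0.09413 × 0.0198 = 1.7705853
Multiplication/division keeps the fewest significant figures: 9.5 × 10² → 2 s.f., 0.09413 → 4 s.f., 0.0198 → 3 s.f.; limit is 2.
Rounded to 2 significant figures: 1.8.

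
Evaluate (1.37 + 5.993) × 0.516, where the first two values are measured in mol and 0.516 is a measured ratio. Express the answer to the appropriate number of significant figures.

3.80 mol

1.37 mol + 5.993 mol = 7.363 mol; the sum is limited to 2 decimal places (3 s.f.).
Carrying full precision, 7.363 × 0.516 = 3.799308 mol; 0.516 has 3 s.f., so the result keeps min(3, 3) = 3 s.f.
Rounded to 3 significant figures: 3.80 mol.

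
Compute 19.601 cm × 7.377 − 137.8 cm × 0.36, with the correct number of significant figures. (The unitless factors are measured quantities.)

95 cm

19.601 × 7.377 = 144.596577 → 144.6 cm (4 s.f., last digit at the 10^-1 place).
137.8 × 0.36 = 49.608 → 50. cm (2 s.f., last digit at the 10^0 place).
Difference: 94.988577 cm; keep the coarser place, 10^0.
Result: 95 cm.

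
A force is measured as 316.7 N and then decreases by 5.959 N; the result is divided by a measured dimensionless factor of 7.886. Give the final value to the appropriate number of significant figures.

316.7 N − 5.959 N = 310.741 N; the difference is limited to 1 decimal place (4 s.f.).
Carrying full precision, 310.741 ÷ 7.886 = 39.4041339082… N; 7.886 has 4 s.f., so the result keeps min(4, 4) = 4 s.f.
Rounded to 4 significant figures: 39.40 N.

39.40 N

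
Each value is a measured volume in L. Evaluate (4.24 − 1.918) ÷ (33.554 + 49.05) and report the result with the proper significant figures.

4.24 − 1.918 = 2.322, limited to 2 d.p. → 3 s.f.; 33.554 + 49.05 = 82.604, limited to 2 d.p. → 4 s.f.
Carrying full precision, 2.322 ÷ 82.604 = 0.0281100188853…; keep min(3, 4) = 3 s.f.
Rounded to 3 significant figures: 0.0281.

0.0281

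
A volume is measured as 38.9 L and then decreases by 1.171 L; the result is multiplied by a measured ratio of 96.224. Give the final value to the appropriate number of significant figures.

3.63 × 10^3 L

38.9 L − 1.171 L = 37.729 L; the difference is limited to 1 decimal place (3 s.f.).
Carrying full precision, 37.729 × 96.224 = 3630.435296 L; 96.224 has 5 s.f., so the result keeps min(3, 5) = 3 s.f.
Rounded to 3 significant figures: 3.63 × 10^3 L.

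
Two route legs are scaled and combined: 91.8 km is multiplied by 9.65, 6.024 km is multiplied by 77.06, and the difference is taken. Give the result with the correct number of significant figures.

422 km

91.8 × 9.65 = 885.87 → 886 km (3 s.f., last digit at the 10^0 place).
6.024 × 77.06 = 464.20944 → 464.2 km (4 s.f., last digit at the 10^-1 place).
Difference: 421.66056 km; keep the coarser place, 10^0.
Result: 422 km.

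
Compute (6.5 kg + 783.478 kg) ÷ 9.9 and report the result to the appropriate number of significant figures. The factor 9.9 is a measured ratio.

8.0 × 10^1 kg

6.5 kg + 783.478 kg = 789.978 kg; the sum is limited to 1 decimal place (4 s.f.).
Carrying full precision, 789.978 ÷ 9.9 = 79.7957575758… kg; 9.9 has 2 s.f., so the result keeps min(4, 2) = 2 s.f.
Rounded to 2 significant figures: 8.0 × 10^1 kg.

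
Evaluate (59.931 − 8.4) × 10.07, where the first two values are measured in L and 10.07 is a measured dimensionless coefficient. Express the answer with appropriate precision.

519 L

59.931 L − 8.4 L = 51.531 L; the difference is limited to 1 decimal place (3 s.f.).
Carrying full precision, 51.531 × 10.07 = 518.91717 L; 10.07 has 4 s.f., so the result keeps min(3, 4) = 3 s.f.
Rounded to 3 significant figures: 519 L.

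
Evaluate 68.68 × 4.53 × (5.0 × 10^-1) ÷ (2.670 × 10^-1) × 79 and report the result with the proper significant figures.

4.6 × 10^4

68.68 × 4.53 × (5.0 × 10^-1) ÷ (2.670 × 10^-1) × 79 = 46027.1752809…
Multiplication/division keeps the fewest significant figures: 68.68 → 4 s.f., 4.53 → 3 s.f., 5.0 × 10^-1 → 2 s.f., 2.670 × 10^-1 → 4 s.f., 79 → 2 s.f.; limit is 2.
Rounded to 2 significant figures: 4.6 × 10^4.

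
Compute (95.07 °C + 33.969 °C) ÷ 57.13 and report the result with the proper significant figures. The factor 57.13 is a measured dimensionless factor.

2.259 °C

95.07 °C + 33.969 °C = 129.039 °C; the sum is limited to 2 decimal places (5 s.f.).
Carrying full precision, 129.039 ÷ 57.13 = 2.25869070541… °C; 57.13 has 4 s.f., so the result keeps min(5, 4) = 4 s.f.
Rounded to 4 significant figures: 2.259 °C.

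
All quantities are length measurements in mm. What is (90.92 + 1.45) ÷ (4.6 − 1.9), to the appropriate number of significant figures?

90.92 + 1.45 = 92.37, limited to 2 d.p. → 4 s.f.; 4.6 − 1.9 = 2.7, limited to 1 d.p. → 2 s.f.
Carrying full precision, 92.37 ÷ 2.7 = 34.2111111111…; keep min(4, 2) = 2 s.f.
Rounded to 2 significant figures: 34.

34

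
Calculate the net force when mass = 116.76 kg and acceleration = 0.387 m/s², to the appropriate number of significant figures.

net force = 116.76 kg × 0.387 m/s² = 45.18612 N.
116.76 has 5 significant figures; 0.387 has 3.
Division/multiplication keeps the fewest: 3 significant figures.
Rounded: 45.2 N.

45.2 N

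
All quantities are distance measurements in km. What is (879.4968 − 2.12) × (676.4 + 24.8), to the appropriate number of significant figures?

879.4968 − 2.12 = 877.3768, limited to 2 d.p. → 5 s.f.; 676.4 + 24.8 = 701.2, limited to 1 d.p. → 4 s.f.
Carrying full precision, 877.3768 × 701.2 = 615216.61216; keep min(5, 4) = 4 s.f.
Rounded to 4 significant figures: 6.152 × 10⁵ km².

6.152 × 10⁵ km²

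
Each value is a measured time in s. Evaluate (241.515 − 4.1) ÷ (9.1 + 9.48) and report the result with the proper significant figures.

12.8

241.515 − 4.1 = 237.415, limited to 1 d.p. → 4 s.f.; 9.1 + 9.48 = 18.58, limited to 1 d.p. → 3 s.f.
Carrying full precision, 237.415 ÷ 18.58 = 12.7779870829…; keep min(4, 3) = 3 s.f.
Rounded to 3 significant figures: 12.8.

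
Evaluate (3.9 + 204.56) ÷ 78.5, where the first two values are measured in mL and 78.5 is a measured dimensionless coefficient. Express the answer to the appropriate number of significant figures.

2.66 mL

3.9 mL + 204.56 mL = 208.46 mL; the sum is limited to 1 decimal place (4 s.f.).
Carrying full precision, 208.46 ÷ 78.5 = 2.65554140127… mL; 78.5 has 3 s.f., so the result keeps min(4, 3) = 3 s.f.
Rounded to 3 significant figures: 2.66 mL.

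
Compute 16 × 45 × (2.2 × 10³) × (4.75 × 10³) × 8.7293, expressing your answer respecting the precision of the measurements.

16 × 45 × (2.2 × 10³) × (4.75 × 10³) × 8.7293 = 6.56792532 × 10^10
Multiplication/division keeps the fewest significant figures: 16 → 2 s.f., 45 → 2 s.f., 2.2 × 10³ → 2 s.f., 4.75 × 10³ → 3 s.f., 8.7293 → 5 s.f.; limit is 2.
Rounded to 2 significant figures: 6.6 × 10¹⁰.

6.6 × 10¹⁰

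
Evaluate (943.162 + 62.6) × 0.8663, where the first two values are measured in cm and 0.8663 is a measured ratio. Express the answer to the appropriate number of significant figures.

943.162 cm + 62.6 cm = 1005.762 cm; the sum is limited to 1 decimal place (5 s.f.).
Carrying full precision, 1005.762 × 0.8663 = 871.2916206 cm; 0.8663 has 4 s.f., so the result keeps min(5, 4) = 4 s.f.
Rounded to 4 significant figures: 871.3 cm.

871.3 cm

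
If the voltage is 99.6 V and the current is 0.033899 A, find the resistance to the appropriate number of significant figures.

2.94 × 10³ Ω

resistance = 99.6 V ÷ 0.033899 A = 2938.13976813… Ω.
99.6 has 3 significant figures; 0.033899 has 5.
Division/multiplication keeps the fewest: 3 significant figures.
Rounded: 2.94 × 10³ Ω.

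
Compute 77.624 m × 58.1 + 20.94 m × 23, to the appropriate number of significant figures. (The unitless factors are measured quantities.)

4.99 × 10^3 m

77.624 × 58.1 = 4509.9544 → 4.51 × 10^3 m (3 s.f., last digit at the 10^1 place).
20.94 × 23 = 481.62 → 4.8 × 10^2 m (2 s.f., last digit at the 10^1 place).
Sum: 4991.5744 m; keep the coarser place, 10^1.
Result: 4.99 × 10^3 m.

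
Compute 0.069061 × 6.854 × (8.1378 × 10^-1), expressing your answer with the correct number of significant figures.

0.3852

0.069061 × 6.854 × (8.1378 × 10^-1) = 0.385197956815…
Multiplication/division keeps the fewest significant figures: 0.069061 → 5 s.f., 6.854 → 4 s.f., 8.1378 × 10^-1 → 5 s.f.; limit is 4.
Rounded to 4 significant figures: 0.3852.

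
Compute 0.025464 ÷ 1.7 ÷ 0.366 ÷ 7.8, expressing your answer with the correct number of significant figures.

0.025464 ÷ 1.7 ÷ 0.366 ÷ 7.8 = 0.00524689068566…
Multiplication/division keeps the fewest significant figures: 0.025464 → 5 s.f., 1.7 → 2 s.f., 0.366 → 3 s.f., 7.8 → 2 s.f.; limit is 2.
Rounded to 2 significant figures: 0.0052.

0.0052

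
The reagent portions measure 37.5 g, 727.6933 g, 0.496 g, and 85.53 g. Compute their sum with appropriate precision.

37.5 g + 727.6933 g + 0.496 g + 85.53 g = 851.2193 g.
Addition/subtraction keeps the fewest decimal places: 37.5 → 1 decimal place, 727.6933 → 4 decimal places, 0.496 → 3 decimal places, 85.53 → 2 decimal places; limit is 1.
Rounded to 1 decimal place: 851.2 g.

851.2 g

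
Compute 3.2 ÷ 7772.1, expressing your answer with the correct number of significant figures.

4.1 × 10⁻⁴

3.2 ÷ 7772.1 = 0.000411729133696…
Multiplication/division keeps the fewest significant figures: 3.2 → 2 s.f., 7772.1 → 5 s.f.; limit is 2.
Rounded to 2 significant figures: 4.1 × 10⁻⁴.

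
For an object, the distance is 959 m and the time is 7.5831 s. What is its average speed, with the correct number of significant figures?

average speed = 959 m ÷ 7.5831 s = 126.465429706… m/s.
959 has 3 significant figures; 7.5831 has 5.
Division/multiplication keeps the fewest: 3 significant figures.
Rounded: 126 m/s.

126 m/s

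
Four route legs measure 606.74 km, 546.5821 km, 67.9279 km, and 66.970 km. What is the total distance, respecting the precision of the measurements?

1288.22 km

606.74 km + 546.5821 km + 67.9279 km + 66.970 km = 1288.2200 km.
Addition/subtraction keeps the fewest decimal places: 606.74 → 2 decimal places, 546.5821 → 4 decimal places, 67.9279 → 4 decimal places, 66.970 → 3 decimal places; limit is 2.
Rounded to 2 decimal places: 1288.22 km.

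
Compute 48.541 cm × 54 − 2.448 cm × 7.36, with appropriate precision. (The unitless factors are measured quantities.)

2.6 × 10^3 cm

48.541 × 54 = 2621.214 → 2.6 × 10^3 cm (2 s.f., last digit at the 10^2 place).
2.448 × 7.36 = 18.01728 → 18.0 cm (3 s.f., last digit at the 10^-1 place).
Difference: 2603.19672 cm; keep the coarser place, 10^2.
Result: 2.6 × 10^3 cm.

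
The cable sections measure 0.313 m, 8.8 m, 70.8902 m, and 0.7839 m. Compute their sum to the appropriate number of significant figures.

80.8 m

0.313 m + 8.8 m + 70.8902 m + 0.7839 m = 80.7871 m.
Addition/subtraction keeps the fewest decimal places: 0.313 → 3 decimal places, 8.8 → 1 decimal place, 70.8902 → 4 decimal places, 0.7839 → 4 decimal places; limit is 1.
Rounded to 1 decimal place: 80.8 m.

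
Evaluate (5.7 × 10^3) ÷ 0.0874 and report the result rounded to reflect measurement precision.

6.5 × 10^4

(5.7 × 10^3) ÷ 0.0874 = 65217.3913043…
Multiplication/division keeps the fewest significant figures: 5.7 × 10^3 → 2 s.f., 0.0874 → 3 s.f.; limit is 2.
Rounded to 2 significant figures: 6.5 × 10^4.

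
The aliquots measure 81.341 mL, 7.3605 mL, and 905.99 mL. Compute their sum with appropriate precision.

81.341 mL + 7.3605 mL + 905.99 mL = 994.6915 mL.
Addition/subtraction keeps the fewest decimal places: 81.341 → 3 decimal places, 7.3605 → 4 decimal places, 905.99 → 2 decimal places; limit is 2.
Rounded to 2 decimal places: 994.69 mL.

994.69 mL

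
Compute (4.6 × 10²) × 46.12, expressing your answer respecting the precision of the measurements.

2.1 × 10⁴

(4.6 × 10²) × 46.12 = 21215.2
Multiplication/division keeps the fewest significant figures: 4.6 × 10² → 2 s.f., 46.12 → 4 s.f.; limit is 2.
Rounded to 2 significant figures: 2.1 × 10⁴.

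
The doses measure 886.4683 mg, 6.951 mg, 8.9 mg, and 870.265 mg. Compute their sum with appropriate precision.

1772.6 mg

886.4683 mg + 6.951 mg + 8.9 mg + 870.265 mg = 1772.5843 mg.
Addition/subtraction keeps the fewest decimal places: 886.4683 → 4 decimal places, 6.951 → 3 decimal places, 8.9 → 1 decimal place, 870.265 → 3 decimal places; limit is 1.
Rounded to 1 decimal place: 1772.6 mg.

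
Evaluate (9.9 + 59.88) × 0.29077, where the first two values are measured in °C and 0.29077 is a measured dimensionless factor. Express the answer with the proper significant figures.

9.9 °C + 59.88 °C = 69.78 °C; the sum is limited to 1 decimal place (3 s.f.).
Carrying full precision, 69.78 × 0.29077 = 20.2899306 °C; 0.29077 has 5 s.f., so the result keeps min(3, 5) = 3 s.f.
Rounded to 3 significant figures: 20.3 °C.

20.3 °C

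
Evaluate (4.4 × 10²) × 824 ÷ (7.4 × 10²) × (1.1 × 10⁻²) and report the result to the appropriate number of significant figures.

5.4

(4.4 × 10²) × 824 ÷ (7.4 × 10²) × (1.1 × 10⁻²) = 5.38940540541…
Multiplication/division keeps the fewest significant figures: 4.4 × 10² → 2 s.f., 824 → 3 s.f., 7.4 × 10² → 2 s.f., 1.1 × 10⁻² → 2 s.f.; limit is 2.
Rounded to 2 significant figures: 5.4.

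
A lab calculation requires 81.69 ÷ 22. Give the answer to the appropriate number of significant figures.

3.7

81.69 ÷ 22 = 3.71318181818…
Multiplication/division keeps the fewest significant figures: 81.69 → 4 s.f., 22 → 2 s.f.; limit is 2.
Rounded to 2 significant figures: 3.7.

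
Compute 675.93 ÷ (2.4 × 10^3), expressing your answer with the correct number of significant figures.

675.93 ÷ (2.4 × 10^3) = 0.2816375
Multiplication/division keeps the fewest significant figures: 675.93 → 5 s.f., 2.4 × 10^3 → 2 s.f.; limit is 2.
Rounded to 2 significant figures: 0.28.

0.28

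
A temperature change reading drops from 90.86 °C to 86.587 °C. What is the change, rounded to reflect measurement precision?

90.86 °C − 86.587 °C = 4.273 °C.
Addition/subtraction keeps the fewest decimal places: 90.86 → 2 decimal places, 86.587 → 3 decimal places; limit is 2.
Rounded to 2 decimal places: 4.27 °C.

4.27 °C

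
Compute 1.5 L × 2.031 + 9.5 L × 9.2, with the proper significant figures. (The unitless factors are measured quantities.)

1.5 × 2.031 = 3.0465 → 3.0 L (2 s.f., last digit at the 10^-1 place).
9.5 × 9.2 = 87.4 → 87 L (2 s.f., last digit at the 10^0 place).
Sum: 90.4465 L; keep the coarser place, 10^0.
Result: 90. L.

90. L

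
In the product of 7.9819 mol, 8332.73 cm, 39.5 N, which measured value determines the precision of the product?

7.9819 mol → 5 s.f.; 8332.73 cm → 6 s.f.; 39.5 N → 3 s.f.
The fewest is 3 significant figures, from 39.5 N.

39.5 N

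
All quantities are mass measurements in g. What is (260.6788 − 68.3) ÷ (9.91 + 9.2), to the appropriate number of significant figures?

10.1

260.6788 − 68.3 = 192.3788, limited to 1 d.p. → 4 s.f.; 9.91 + 9.2 = 19.11, limited to 1 d.p. → 3 s.f.
Carrying full precision, 192.3788 ÷ 19.11 = 10.0669178441…; keep min(4, 3) = 3 s.f.
Rounded to 3 significant figures: 10.1.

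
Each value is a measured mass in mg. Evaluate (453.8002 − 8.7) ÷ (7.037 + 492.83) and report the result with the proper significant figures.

453.8002 − 8.7 = 445.1002, limited to 1 d.p. → 4 s.f.; 7.037 + 492.83 = 499.867, limited to 2 d.p. → 5 s.f.
Carrying full precision, 445.1002 ÷ 499.867 = 0.89043725631…; keep min(4, 5) = 4 s.f.
Rounded to 4 significant figures: 0.8904.

0.8904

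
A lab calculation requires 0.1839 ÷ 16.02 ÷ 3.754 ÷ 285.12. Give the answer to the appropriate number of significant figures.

0.1839 ÷ 16.02 ÷ 3.754 ÷ 285.12 = 0.0000107249991601…
Multiplication/division keeps the fewest significant figures: 0.1839 → 4 s.f., 16.02 → 4 s.f., 3.754 → 4 s.f., 285.12 → 5 s.f.; limit is 4.
Rounded to 4 significant figures: 1.072 × 10^-5.

1.072 × 10^-5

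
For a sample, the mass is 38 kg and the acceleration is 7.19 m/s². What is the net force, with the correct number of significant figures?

2.7 × 10^2 N

net force = 38 kg × 7.19 m/s² = 273.22 N.
38 has 2 significant figures; 7.19 has 3.
Division/multiplication keeps the fewest: 2 significant figures.
Rounded: 2.7 × 10^2 N.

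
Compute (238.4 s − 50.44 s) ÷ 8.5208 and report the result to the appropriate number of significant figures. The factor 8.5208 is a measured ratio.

238.4 s − 50.44 s = 187.96 s; the difference is limited to 1 decimal place (4 s.f.).
Carrying full precision, 187.96 ÷ 8.5208 = 22.0589615998… s; 8.5208 has 5 s.f., so the result keeps min(4, 5) = 4 s.f.
Rounded to 4 significant figures: 22.06 s.

22.06 s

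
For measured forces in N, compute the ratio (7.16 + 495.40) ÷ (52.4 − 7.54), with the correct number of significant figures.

7.16 + 495.40 = 502.56, limited to 2 d.p. → 5 s.f.; 52.4 − 7.54 = 44.86, limited to 1 d.p. → 3 s.f.
Carrying full precision, 502.56 ÷ 44.86 = 11.2028533214…; keep min(5, 3) = 3 s.f.
Rounded to 3 significant figures: 11.2.

11.2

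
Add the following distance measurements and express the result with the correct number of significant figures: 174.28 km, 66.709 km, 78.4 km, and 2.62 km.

174.28 km + 66.709 km + 78.4 km + 2.62 km = 322.009 km.
Addition/subtraction keeps the fewest decimal places: 174.28 → 2 decimal places, 66.709 → 3 decimal places, 78.4 → 1 decimal place, 2.62 → 2 decimal places; limit is 1.
Rounded to 1 decimal place: 3.220 × 10² km.

3.220 × 10² km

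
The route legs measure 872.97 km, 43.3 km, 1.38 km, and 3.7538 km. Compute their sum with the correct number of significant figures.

921.4 km

872.97 km + 43.3 km + 1.38 km + 3.7538 km = 921.4038 km.
Addition/subtraction keeps the fewest decimal places: 872.97 → 2 decimal places, 43.3 → 1 decimal place, 1.38 → 2 decimal places, 3.7538 → 4 decimal places; limit is 1.
Rounded to 1 decimal place: 921.4 km.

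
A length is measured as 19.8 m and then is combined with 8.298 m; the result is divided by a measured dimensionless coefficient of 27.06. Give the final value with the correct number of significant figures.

1.04 m

19.8 m + 8.298 m = 28.098 m; the sum is limited to 1 decimal place (3 s.f.).
Carrying full precision, 28.098 ÷ 27.06 = 1.03835920177… m; 27.06 has 4 s.f., so the result keeps min(3, 4) = 3 s.f.
Rounded to 3 significant figures: 1.04 m.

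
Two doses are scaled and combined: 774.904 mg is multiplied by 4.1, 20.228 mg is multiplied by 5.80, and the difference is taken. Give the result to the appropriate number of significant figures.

3.1 × 10³ mg

774.904 × 4.1 = 3177.1064 → 3.2 × 10³ mg (2 s.f., last digit at the 10^2 place).
20.228 × 5.80 = 117.3224 → 117 mg (3 s.f., last digit at the 10^0 place).
Difference: 3059.784 mg; keep the coarser place, 10^2.
Result: 3.1 × 10³ mg.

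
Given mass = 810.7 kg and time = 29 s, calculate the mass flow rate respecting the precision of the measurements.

28 kg/s

mass flow rate = 810.7 kg ÷ 29 s = 27.9551724138… kg/s.
810.7 has 4 significant figures; 29 has 2.
Division/multiplication keeps the fewest: 2 significant figures.
Rounded: 28 kg/s.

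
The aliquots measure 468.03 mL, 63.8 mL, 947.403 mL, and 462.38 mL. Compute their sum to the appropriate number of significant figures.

1941.6 mL

468.03 mL + 63.8 mL + 947.403 mL + 462.38 mL = 1941.613 mL.
Addition/subtraction keeps the fewest decimal places: 468.03 → 2 decimal places, 63.8 → 1 decimal place, 947.403 → 3 decimal places, 462.38 → 2 decimal places; limit is 1.
Rounded to 1 decimal place: 1941.6 mL.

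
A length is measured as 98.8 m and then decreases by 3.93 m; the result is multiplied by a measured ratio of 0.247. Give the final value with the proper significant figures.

23.4 m

98.8 m − 3.93 m = 94.87 m; the difference is limited to 1 decimal place (3 s.f.).
Carrying full precision, 94.87 × 0.247 = 23.43289 m; 0.247 has 3 s.f., so the result keeps min(3, 3) = 3 s.f.
Rounded to 3 significant figures: 23.4 m.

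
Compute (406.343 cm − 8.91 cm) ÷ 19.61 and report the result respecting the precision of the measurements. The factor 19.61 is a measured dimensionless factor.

406.343 cm − 8.91 cm = 397.433 cm; the difference is limited to 2 decimal places (5 s.f.).
Carrying full precision, 397.433 ÷ 19.61 = 20.2668536461… cm; 19.61 has 4 s.f., so the result keeps min(5, 4) = 4 s.f.
Rounded to 4 significant figures: 20.27 cm.

20.27 cm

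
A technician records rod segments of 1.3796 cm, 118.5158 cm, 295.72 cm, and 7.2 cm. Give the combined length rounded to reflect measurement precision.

1.3796 cm + 118.5158 cm + 295.72 cm + 7.2 cm = 422.8154 cm.
Addition/subtraction keeps the fewest decimal places: 1.3796 → 4 decimal places, 118.5158 → 4 decimal places, 295.72 → 2 decimal places, 7.2 → 1 decimal place; limit is 1.
Rounded to 1 decimal place: 422.8 cm.

422.8 cm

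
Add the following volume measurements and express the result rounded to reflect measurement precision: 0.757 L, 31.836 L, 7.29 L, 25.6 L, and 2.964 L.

68.4 L

0.757 L + 31.836 L + 7.29 L + 25.6 L + 2.964 L = 68.447 L.
Addition/subtraction keeps the fewest decimal places: 0.757 → 3 decimal places, 31.836 → 3 decimal places, 7.29 → 2 decimal places, 25.6 → 1 decimal place, 2.964 → 3 decimal places; limit is 1.
Rounded to 1 decimal place: 68.4 L.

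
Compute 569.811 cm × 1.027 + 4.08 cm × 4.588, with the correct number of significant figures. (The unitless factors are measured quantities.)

603.9 cm

569.811 × 1.027 = 585.195897 → 585.2 cm (4 s.f., last digit at the 10^-1 place).
4.08 × 4.588 = 18.71904 → 18.7 cm (3 s.f., last digit at the 10^-1 place).
Sum: 603.914937 cm; keep the coarser place, 10^-1.
Result: 603.9 cm.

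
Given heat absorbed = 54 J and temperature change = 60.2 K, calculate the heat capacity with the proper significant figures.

heat capacity = 54 J ÷ 60.2 K = 0.897009966777… J/K.
54 has 2 significant figures; 60.2 has 3.
Division/multiplication keeps the fewest: 2 significant figures.
Rounded: 0.90 J/K.

0.90 J/K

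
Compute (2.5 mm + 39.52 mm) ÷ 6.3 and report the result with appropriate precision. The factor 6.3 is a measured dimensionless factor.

2.5 mm + 39.52 mm = 42.02 mm; the sum is limited to 1 decimal place (3 s.f.).
Carrying full precision, 42.02 ÷ 6.3 = 6.66984126984… mm; 6.3 has 2 s.f., so the result keeps min(3, 2) = 2 s.f.
Rounded to 2 significant figures: 6.7 mm.

6.7 mm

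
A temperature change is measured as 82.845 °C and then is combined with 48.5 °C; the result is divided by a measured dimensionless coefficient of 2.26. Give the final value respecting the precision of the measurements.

82.845 °C + 48.5 °C = 131.345 °C; the sum is limited to 1 decimal place (4 s.f.).
Carrying full precision, 131.345 ÷ 2.26 = 58.1172566372… °C; 2.26 has 3 s.f., so the result keeps min(4, 3) = 3 s.f.
Rounded to 3 significant figures: 58.1 °C.

58.1 °C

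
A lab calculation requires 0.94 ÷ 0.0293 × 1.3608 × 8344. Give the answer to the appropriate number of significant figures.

3.6 × 10⁵

0.94 ÷ 0.0293 × 1.3608 × 8344 = 364274.549078…
Multiplication/division keeps the fewest significant figures: 0.94 → 2 s.f., 0.0293 → 3 s.f., 1.3608 → 5 s.f., 8344 → 4 s.f.; limit is 2.
Rounded to 2 significant figures: 3.6 × 10⁵.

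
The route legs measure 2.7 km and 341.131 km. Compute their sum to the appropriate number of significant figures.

2.7 km + 341.131 km = 343.831 km.
Addition/subtraction keeps the fewest decimal places: 2.7 → 1 decimal place, 341.131 → 3 decimal places; limit is 1.
Rounded to 1 decimal place: 343.8 km.

343.8 km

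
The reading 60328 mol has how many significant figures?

5

60328: zeros between nonzero digits are significant.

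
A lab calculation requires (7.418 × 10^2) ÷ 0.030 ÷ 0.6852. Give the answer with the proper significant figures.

(7.418 × 10^2) ÷ 0.030 ÷ 0.6852 = 36086.7873127…
Multiplication/division keeps the fewest significant figures: 7.418 × 10^2 → 4 s.f., 0.030 → 2 s.f., 0.6852 → 4 s.f.; limit is 2.
Rounded to 2 significant figures: 3.6 × 10^4.

3.6 × 10^4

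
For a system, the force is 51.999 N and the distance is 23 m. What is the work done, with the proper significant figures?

work done = 51.999 N × 23 m = 1195.977 J.
51.999 has 5 significant figures; 23 has 2.
Division/multiplication keeps the fewest: 2 significant figures.
Rounded: 1.2 × 10³ J.

1.2 × 10³ J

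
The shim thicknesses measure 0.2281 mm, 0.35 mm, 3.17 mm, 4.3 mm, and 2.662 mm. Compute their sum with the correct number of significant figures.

10.7 mm

0.2281 mm + 0.35 mm + 3.17 mm + 4.3 mm + 2.662 mm = 10.7101 mm.
Addition/subtraction keeps the fewest decimal places: 0.2281 → 4 decimal places, 0.35 → 2 decimal places, 3.17 → 2 decimal places, 4.3 → 1 decimal place, 2.662 → 3 decimal places; limit is 1.
Rounded to 1 decimal place: 10.7 mm.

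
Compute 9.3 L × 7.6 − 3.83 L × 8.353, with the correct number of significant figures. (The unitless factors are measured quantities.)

9.3 × 7.6 = 70.68 → 71 L (2 s.f., last digit at the 10^0 place).
3.83 × 8.353 = 31.99199 → 32.0 L (3 s.f., last digit at the 10^-1 place).
Difference: 38.68801 L; keep the coarser place, 10^0.
Result: 39 L.

39 L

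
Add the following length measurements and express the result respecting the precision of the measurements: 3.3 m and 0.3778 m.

3.7 m

3.3 m + 0.3778 m = 3.6778 m.
Addition/subtraction keeps the fewest decimal places: 3.3 → 1 decimal place, 0.3778 → 4 decimal places; limit is 1.
Rounded to 1 decimal place: 3.7 m.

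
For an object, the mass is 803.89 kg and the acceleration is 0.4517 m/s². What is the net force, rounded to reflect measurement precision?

net force = 803.89 kg × 0.4517 m/s² = 363.117113 N.
803.89 has 5 significant figures; 0.4517 has 4.
Division/multiplication keeps the fewest: 4 significant figures.
Rounded: 363.1 N.

363.1 N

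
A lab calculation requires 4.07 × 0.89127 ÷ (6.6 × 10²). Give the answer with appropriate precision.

0.0055

4.07 × 0.89127 ÷ (6.6 × 10²) = 0.005496165
Multiplication/division keeps the fewest significant figures: 4.07 → 3 s.f., 0.89127 → 5 s.f., 6.6 × 10² → 2 s.f.; limit is 2.
Rounded to 2 significant figures: 0.0055.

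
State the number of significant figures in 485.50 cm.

5

485.50: trailing zeros after a decimal point are significant.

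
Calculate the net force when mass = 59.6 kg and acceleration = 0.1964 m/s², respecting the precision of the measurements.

11.7 N

net force = 59.6 kg × 0.1964 m/s² = 11.70544 N.
59.6 has 3 significant figures; 0.1964 has 4.
Division/multiplication keeps the fewest: 3 significant figures.
Rounded: 11.7 N.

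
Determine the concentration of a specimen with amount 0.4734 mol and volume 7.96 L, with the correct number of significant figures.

concentration = 0.4734 mol ÷ 7.96 L = 0.059472361809… mol/L.
0.4734 has 4 significant figures; 7.96 has 3.
Division/multiplication keeps the fewest: 3 significant figures.
Rounded: 0.0595 mol/L.

0.0595 mol/L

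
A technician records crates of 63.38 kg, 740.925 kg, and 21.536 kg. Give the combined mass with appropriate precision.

63.38 kg + 740.925 kg + 21.536 kg = 825.841 kg.
Addition/subtraction keeps the fewest decimal places: 63.38 → 2 decimal places, 740.925 → 3 decimal places, 21.536 → 3 decimal places; limit is 2.
Rounded to 2 decimal places: 825.84 kg.

825.84 kg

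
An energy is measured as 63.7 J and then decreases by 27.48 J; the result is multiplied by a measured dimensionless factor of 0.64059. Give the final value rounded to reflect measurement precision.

23.2 J

63.7 J − 27.48 J = 36.22 J; the difference is limited to 1 decimal place (3 s.f.).
Carrying full precision, 36.22 × 0.64059 = 23.2021698 J; 0.64059 has 5 s.f., so the result keeps min(3, 5) = 3 s.f.
Rounded to 3 significant figures: 23.2 J.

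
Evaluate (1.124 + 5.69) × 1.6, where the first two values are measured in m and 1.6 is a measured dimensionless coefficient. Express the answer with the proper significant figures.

1.124 m + 5.69 m = 6.814 m; the sum is limited to 2 decimal places (3 s.f.).
Carrying full precision, 6.814 × 1.6 = 10.9024 m; 1.6 has 2 s.f., so the result keeps min(3, 2) = 2 s.f.
Rounded to 2 significant figures: 11 m.

11 m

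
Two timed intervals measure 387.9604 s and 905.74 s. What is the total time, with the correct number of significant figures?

387.9604 s + 905.74 s = 1293.7004 s.
Addition/subtraction keeps the fewest decimal places: 387.9604 → 4 decimal places, 905.74 → 2 decimal places; limit is 2.
Rounded to 2 decimal places: 1293.70 s.

1293.70 s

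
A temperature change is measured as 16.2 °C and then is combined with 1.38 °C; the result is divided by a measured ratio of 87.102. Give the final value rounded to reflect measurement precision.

16.2 °C + 1.38 °C = 17.58 °C; the sum is limited to 1 decimal place (3 s.f.).
Carrying full precision, 17.58 ÷ 87.102 = 0.201832334504… °C; 87.102 has 5 s.f., so the result keeps min(3, 5) = 3 s.f.
Rounded to 3 significant figures: 2.02 × 10⁻¹ °C.

2.02 × 10⁻¹ °C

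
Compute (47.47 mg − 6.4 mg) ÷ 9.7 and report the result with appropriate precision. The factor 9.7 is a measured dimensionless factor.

4.2 mg

47.47 mg − 6.4 mg = 41.07 mg; the difference is limited to 1 decimal place (3 s.f.).
Carrying full precision, 41.07 ÷ 9.7 = 4.23402061856… mg; 9.7 has 2 s.f., so the result keeps min(3, 2) = 2 s.f.
Rounded to 2 significant figures: 4.2 mg.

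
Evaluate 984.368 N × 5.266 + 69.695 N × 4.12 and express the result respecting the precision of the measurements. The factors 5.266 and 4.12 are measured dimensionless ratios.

5471 N

984.368 × 5.266 = 5183.681888 → 5.184 × 10^3 N (4 s.f., last digit at the 10^0 place).
69.695 × 4.12 = 287.1434 → 287 N (3 s.f., last digit at the 10^0 place).
Sum: 5470.825288 N; keep the coarser place, 10^0.
Result: 5471 N.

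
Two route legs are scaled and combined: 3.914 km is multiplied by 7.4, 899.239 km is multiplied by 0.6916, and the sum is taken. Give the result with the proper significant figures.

3.914 × 7.4 = 28.9636 → 29 km (2 s.f., last digit at the 10^0 place).
899.239 × 0.6916 = 621.9136924 → 621.9 km (4 s.f., last digit at the 10^-1 place).
Sum: 650.8772924 km; keep the coarser place, 10^0.
Result: 651 km.

651 km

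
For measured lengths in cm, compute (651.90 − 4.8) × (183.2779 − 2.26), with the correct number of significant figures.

651.90 − 4.8 = 647.10, limited to 1 d.p. → 4 s.f.; 183.2779 − 2.26 = 181.0179, limited to 2 d.p. → 5 s.f.
Carrying full precision, 647.10 × 181.0179 = 117136.68309; keep min(4, 5) = 4 s.f.
Rounded to 4 significant figures: 1.171 × 10⁵ cm².

1.171 × 10⁵ cm²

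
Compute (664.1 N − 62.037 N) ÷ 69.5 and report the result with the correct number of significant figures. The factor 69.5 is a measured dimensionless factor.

8.66 N

664.1 N − 62.037 N = 602.063 N; the difference is limited to 1 decimal place (4 s.f.).
Carrying full precision, 602.063 ÷ 69.5 = 8.66277697842… N; 69.5 has 3 s.f., so the result keeps min(4, 3) = 3 s.f.
Rounded to 3 significant figures: 8.66 N.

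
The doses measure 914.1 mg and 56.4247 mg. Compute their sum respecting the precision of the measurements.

914.1 mg + 56.4247 mg = 970.5247 mg.
Addition/subtraction keeps the fewest decimal places: 914.1 → 1 decimal place, 56.4247 → 4 decimal places; limit is 1.
Rounded to 1 decimal place: 970.5 mg.

970.5 mg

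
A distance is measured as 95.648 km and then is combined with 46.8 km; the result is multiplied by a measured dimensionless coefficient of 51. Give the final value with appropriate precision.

7.3 × 10³ km

95.648 km + 46.8 km = 142.448 km; the sum is limited to 1 decimal place (4 s.f.).
Carrying full precision, 142.448 × 51 = 7264.848 km; 51 has 2 s.f., so the result keeps min(4, 2) = 2 s.f.
Rounded to 2 significant figures: 7.3 × 10³ km.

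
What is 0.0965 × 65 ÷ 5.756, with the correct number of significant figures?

0.0965 × 65 ÷ 5.756 = 1.08973245309…
Multiplication/division keeps the fewest significant figures: 0.0965 → 3 s.f., 65 → 2 s.f., 5.756 → 4 s.f.; limit is 2.
Rounded to 2 significant figures: 1.1.

1.1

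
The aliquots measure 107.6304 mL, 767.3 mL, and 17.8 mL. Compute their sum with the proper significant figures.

107.6304 mL + 767.3 mL + 17.8 mL = 892.7304 mL.
Addition/subtraction keeps the fewest decimal places: 107.6304 → 4 decimal places, 767.3 → 1 decimal place, 17.8 → 1 decimal place; limit is 1.
Rounded to 1 decimal place: 892.7 mL.

892.7 mL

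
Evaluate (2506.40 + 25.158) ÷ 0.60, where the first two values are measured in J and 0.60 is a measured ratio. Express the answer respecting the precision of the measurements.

4.2 × 10^3 J

2506.40 J + 25.158 J = 2531.558 J; the sum is limited to 2 decimal places (6 s.f.).
Carrying full precision, 2531.558 ÷ 0.60 = 4219.26333333… J; 0.60 has 2 s.f., so the result keeps min(6, 2) = 2 s.f.
Rounded to 2 significant figures: 4.2 × 10^3 J.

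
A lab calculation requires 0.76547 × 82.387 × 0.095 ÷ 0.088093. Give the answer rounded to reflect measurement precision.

68

0.76547 × 82.387 × 0.095 ÷ 0.088093 = 68.0094196423…
Multiplication/division keeps the fewest significant figures: 0.76547 → 5 s.f., 82.387 → 5 s.f., 0.095 → 2 s.f., 0.088093 → 5 s.f.; limit is 2.
Rounded to 2 significant figures: 68.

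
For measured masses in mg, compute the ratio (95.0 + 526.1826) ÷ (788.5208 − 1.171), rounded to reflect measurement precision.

95.0 + 526.1826 = 621.1826, limited to 1 d.p. → 4 s.f.; 788.5208 − 1.171 = 787.3498, limited to 3 d.p. → 6 s.f.
Carrying full precision, 621.1826 ÷ 787.3498 = 0.788953778867…; keep min(4, 6) = 4 s.f.
Rounded to 4 significant figures: 0.7890.

0.7890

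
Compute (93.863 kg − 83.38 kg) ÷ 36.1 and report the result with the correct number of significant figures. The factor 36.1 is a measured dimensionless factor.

0.290 kg

93.863 kg − 83.38 kg = 10.483 kg; the difference is limited to 2 decimal places (4 s.f.).
Carrying full precision, 10.483 ÷ 36.1 = 0.290387811634… kg; 36.1 has 3 s.f., so the result keeps min(4, 3) = 3 s.f.
Rounded to 3 significant figures: 0.290 kg.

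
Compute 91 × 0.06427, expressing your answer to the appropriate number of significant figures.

91 × 0.06427 = 5.84857
Multiplication/division keeps the fewest significant figures: 91 → 2 s.f., 0.06427 → 4 s.f.; limit is 2.
Rounded to 2 significant figures: 5.8.

5.8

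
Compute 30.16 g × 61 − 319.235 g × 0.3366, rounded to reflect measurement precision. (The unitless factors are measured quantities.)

1.7 × 10^3 g

30.16 × 61 = 1839.76 → 1.8 × 10^3 g (2 s.f., last digit at the 10^2 place).
319.235 × 0.3366 = 107.454501 → 107.5 g (4 s.f., last digit at the 10^-1 place).
Difference: 1732.305499 g; keep the coarser place, 10^2.
Result: 1.7 × 10^3 g.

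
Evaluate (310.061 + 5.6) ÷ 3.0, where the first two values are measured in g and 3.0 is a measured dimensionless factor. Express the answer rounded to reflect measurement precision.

310.061 g + 5.6 g = 315.661 g; the sum is limited to 1 decimal place (4 s.f.).
Carrying full precision, 315.661 ÷ 3.0 = 105.220333333… g; 3.0 has 2 s.f., so the result keeps min(4, 2) = 2 s.f.
Rounded to 2 significant figures: 1.1 × 10^2 g.

1.1 × 10^2 g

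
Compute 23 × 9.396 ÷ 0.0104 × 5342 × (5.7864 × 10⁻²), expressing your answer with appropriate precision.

23 × 9.396 ÷ 0.0104 × 5342 × (5.7864 × 10⁻²) = 6423176.27238…
Multiplication/division keeps the fewest significant figures: 23 → 2 s.f., 9.396 → 4 s.f., 0.0104 → 3 s.f., 5342 → 4 s.f., 5.7864 × 10⁻² → 5 s.f.; limit is 2.
Rounded to 2 significant figures: 6.4 × 10⁶.

6.4 × 10⁶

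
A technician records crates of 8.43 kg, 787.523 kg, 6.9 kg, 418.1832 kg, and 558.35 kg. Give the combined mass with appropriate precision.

8.43 kg + 787.523 kg + 6.9 kg + 418.1832 kg + 558.35 kg = 1779.3862 kg.
Addition/subtraction keeps the fewest decimal places: 8.43 → 2 decimal places, 787.523 → 3 decimal places, 6.9 → 1 decimal place, 418.1832 → 4 decimal places, 558.35 → 2 decimal places; limit is 1.
Rounded to 1 decimal place: 1779.4 kg.

1779.4 kg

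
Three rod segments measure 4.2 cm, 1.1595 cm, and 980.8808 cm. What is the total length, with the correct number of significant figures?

986.2 cm

4.2 cm + 1.1595 cm + 980.8808 cm = 986.2403 cm.
Addition/subtraction keeps the fewest decimal places: 4.2 → 1 decimal place, 1.1595 → 4 decimal places, 980.8808 → 4 decimal places; limit is 1.
Rounded to 1 decimal place: 986.2 cm.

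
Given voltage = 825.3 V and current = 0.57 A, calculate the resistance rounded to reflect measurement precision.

resistance = 825.3 V ÷ 0.57 A = 1447.89473684… Ω.
825.3 has 4 significant figures; 0.57 has 2.
Division/multiplication keeps the fewest: 2 significant figures.
Rounded: 1.4 × 10³ Ω.

1.4 × 10³ Ω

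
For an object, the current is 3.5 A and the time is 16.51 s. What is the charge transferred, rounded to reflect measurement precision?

58 C

charge transferred = 3.5 A × 16.51 s = 57.785 C.
3.5 has 2 significant figures; 16.51 has 4.
Division/multiplication keeps the fewest: 2 significant figures.
Rounded: 58 C.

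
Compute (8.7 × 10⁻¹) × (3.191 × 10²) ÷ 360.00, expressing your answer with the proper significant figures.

(8.7 × 10⁻¹) × (3.191 × 10²) ÷ 360.00 = 0.771158333333…
Multiplication/division keeps the fewest significant figures: 8.7 × 10⁻¹ → 2 s.f., 3.191 × 10² → 4 s.f., 360.00 → 5 s.f.; limit is 2.
Rounded to 2 significant figures: 0.77.

0.77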